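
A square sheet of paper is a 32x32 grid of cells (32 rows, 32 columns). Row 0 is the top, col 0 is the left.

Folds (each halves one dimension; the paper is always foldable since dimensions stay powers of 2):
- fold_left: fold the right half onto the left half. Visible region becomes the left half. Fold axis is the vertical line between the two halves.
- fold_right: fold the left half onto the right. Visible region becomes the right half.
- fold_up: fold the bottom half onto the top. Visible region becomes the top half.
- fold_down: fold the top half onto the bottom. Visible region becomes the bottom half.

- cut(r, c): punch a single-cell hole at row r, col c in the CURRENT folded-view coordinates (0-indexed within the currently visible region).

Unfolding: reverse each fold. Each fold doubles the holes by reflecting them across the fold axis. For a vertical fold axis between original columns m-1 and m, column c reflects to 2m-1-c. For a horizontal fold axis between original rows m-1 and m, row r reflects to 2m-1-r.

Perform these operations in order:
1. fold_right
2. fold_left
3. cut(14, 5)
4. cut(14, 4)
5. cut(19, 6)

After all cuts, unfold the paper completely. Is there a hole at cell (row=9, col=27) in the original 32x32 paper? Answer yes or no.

Op 1 fold_right: fold axis v@16; visible region now rows[0,32) x cols[16,32) = 32x16
Op 2 fold_left: fold axis v@24; visible region now rows[0,32) x cols[16,24) = 32x8
Op 3 cut(14, 5): punch at orig (14,21); cuts so far [(14, 21)]; region rows[0,32) x cols[16,24) = 32x8
Op 4 cut(14, 4): punch at orig (14,20); cuts so far [(14, 20), (14, 21)]; region rows[0,32) x cols[16,24) = 32x8
Op 5 cut(19, 6): punch at orig (19,22); cuts so far [(14, 20), (14, 21), (19, 22)]; region rows[0,32) x cols[16,24) = 32x8
Unfold 1 (reflect across v@24): 6 holes -> [(14, 20), (14, 21), (14, 26), (14, 27), (19, 22), (19, 25)]
Unfold 2 (reflect across v@16): 12 holes -> [(14, 4), (14, 5), (14, 10), (14, 11), (14, 20), (14, 21), (14, 26), (14, 27), (19, 6), (19, 9), (19, 22), (19, 25)]
Holes: [(14, 4), (14, 5), (14, 10), (14, 11), (14, 20), (14, 21), (14, 26), (14, 27), (19, 6), (19, 9), (19, 22), (19, 25)]

Answer: no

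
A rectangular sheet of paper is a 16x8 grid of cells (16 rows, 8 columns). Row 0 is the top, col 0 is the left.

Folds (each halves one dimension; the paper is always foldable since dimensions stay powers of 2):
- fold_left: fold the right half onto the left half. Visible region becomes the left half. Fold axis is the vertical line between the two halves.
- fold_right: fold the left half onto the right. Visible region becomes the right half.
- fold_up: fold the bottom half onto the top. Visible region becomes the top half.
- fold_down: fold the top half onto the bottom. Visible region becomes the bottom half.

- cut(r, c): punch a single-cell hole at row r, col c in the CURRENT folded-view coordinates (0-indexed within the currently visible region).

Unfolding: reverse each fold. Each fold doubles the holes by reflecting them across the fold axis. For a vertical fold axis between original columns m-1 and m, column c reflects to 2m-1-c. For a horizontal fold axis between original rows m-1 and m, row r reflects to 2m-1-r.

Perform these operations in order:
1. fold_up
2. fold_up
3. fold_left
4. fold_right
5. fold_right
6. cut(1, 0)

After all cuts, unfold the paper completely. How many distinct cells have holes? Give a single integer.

Op 1 fold_up: fold axis h@8; visible region now rows[0,8) x cols[0,8) = 8x8
Op 2 fold_up: fold axis h@4; visible region now rows[0,4) x cols[0,8) = 4x8
Op 3 fold_left: fold axis v@4; visible region now rows[0,4) x cols[0,4) = 4x4
Op 4 fold_right: fold axis v@2; visible region now rows[0,4) x cols[2,4) = 4x2
Op 5 fold_right: fold axis v@3; visible region now rows[0,4) x cols[3,4) = 4x1
Op 6 cut(1, 0): punch at orig (1,3); cuts so far [(1, 3)]; region rows[0,4) x cols[3,4) = 4x1
Unfold 1 (reflect across v@3): 2 holes -> [(1, 2), (1, 3)]
Unfold 2 (reflect across v@2): 4 holes -> [(1, 0), (1, 1), (1, 2), (1, 3)]
Unfold 3 (reflect across v@4): 8 holes -> [(1, 0), (1, 1), (1, 2), (1, 3), (1, 4), (1, 5), (1, 6), (1, 7)]
Unfold 4 (reflect across h@4): 16 holes -> [(1, 0), (1, 1), (1, 2), (1, 3), (1, 4), (1, 5), (1, 6), (1, 7), (6, 0), (6, 1), (6, 2), (6, 3), (6, 4), (6, 5), (6, 6), (6, 7)]
Unfold 5 (reflect across h@8): 32 holes -> [(1, 0), (1, 1), (1, 2), (1, 3), (1, 4), (1, 5), (1, 6), (1, 7), (6, 0), (6, 1), (6, 2), (6, 3), (6, 4), (6, 5), (6, 6), (6, 7), (9, 0), (9, 1), (9, 2), (9, 3), (9, 4), (9, 5), (9, 6), (9, 7), (14, 0), (14, 1), (14, 2), (14, 3), (14, 4), (14, 5), (14, 6), (14, 7)]

Answer: 32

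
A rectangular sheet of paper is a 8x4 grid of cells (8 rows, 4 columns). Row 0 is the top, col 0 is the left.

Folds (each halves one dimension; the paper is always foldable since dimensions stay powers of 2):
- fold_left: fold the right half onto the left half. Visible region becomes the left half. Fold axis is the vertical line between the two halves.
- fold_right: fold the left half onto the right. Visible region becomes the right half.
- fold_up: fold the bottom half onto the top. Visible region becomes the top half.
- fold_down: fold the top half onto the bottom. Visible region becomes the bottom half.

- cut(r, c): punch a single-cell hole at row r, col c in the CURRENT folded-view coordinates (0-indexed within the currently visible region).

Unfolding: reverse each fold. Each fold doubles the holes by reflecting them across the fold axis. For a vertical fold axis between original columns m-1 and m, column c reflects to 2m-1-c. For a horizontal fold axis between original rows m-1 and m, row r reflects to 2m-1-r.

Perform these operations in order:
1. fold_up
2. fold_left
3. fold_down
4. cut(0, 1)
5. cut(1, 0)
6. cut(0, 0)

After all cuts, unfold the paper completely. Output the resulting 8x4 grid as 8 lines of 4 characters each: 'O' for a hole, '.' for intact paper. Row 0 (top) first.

Op 1 fold_up: fold axis h@4; visible region now rows[0,4) x cols[0,4) = 4x4
Op 2 fold_left: fold axis v@2; visible region now rows[0,4) x cols[0,2) = 4x2
Op 3 fold_down: fold axis h@2; visible region now rows[2,4) x cols[0,2) = 2x2
Op 4 cut(0, 1): punch at orig (2,1); cuts so far [(2, 1)]; region rows[2,4) x cols[0,2) = 2x2
Op 5 cut(1, 0): punch at orig (3,0); cuts so far [(2, 1), (3, 0)]; region rows[2,4) x cols[0,2) = 2x2
Op 6 cut(0, 0): punch at orig (2,0); cuts so far [(2, 0), (2, 1), (3, 0)]; region rows[2,4) x cols[0,2) = 2x2
Unfold 1 (reflect across h@2): 6 holes -> [(0, 0), (1, 0), (1, 1), (2, 0), (2, 1), (3, 0)]
Unfold 2 (reflect across v@2): 12 holes -> [(0, 0), (0, 3), (1, 0), (1, 1), (1, 2), (1, 3), (2, 0), (2, 1), (2, 2), (2, 3), (3, 0), (3, 3)]
Unfold 3 (reflect across h@4): 24 holes -> [(0, 0), (0, 3), (1, 0), (1, 1), (1, 2), (1, 3), (2, 0), (2, 1), (2, 2), (2, 3), (3, 0), (3, 3), (4, 0), (4, 3), (5, 0), (5, 1), (5, 2), (5, 3), (6, 0), (6, 1), (6, 2), (6, 3), (7, 0), (7, 3)]

Answer: O..O
OOOO
OOOO
O..O
O..O
OOOO
OOOO
O..O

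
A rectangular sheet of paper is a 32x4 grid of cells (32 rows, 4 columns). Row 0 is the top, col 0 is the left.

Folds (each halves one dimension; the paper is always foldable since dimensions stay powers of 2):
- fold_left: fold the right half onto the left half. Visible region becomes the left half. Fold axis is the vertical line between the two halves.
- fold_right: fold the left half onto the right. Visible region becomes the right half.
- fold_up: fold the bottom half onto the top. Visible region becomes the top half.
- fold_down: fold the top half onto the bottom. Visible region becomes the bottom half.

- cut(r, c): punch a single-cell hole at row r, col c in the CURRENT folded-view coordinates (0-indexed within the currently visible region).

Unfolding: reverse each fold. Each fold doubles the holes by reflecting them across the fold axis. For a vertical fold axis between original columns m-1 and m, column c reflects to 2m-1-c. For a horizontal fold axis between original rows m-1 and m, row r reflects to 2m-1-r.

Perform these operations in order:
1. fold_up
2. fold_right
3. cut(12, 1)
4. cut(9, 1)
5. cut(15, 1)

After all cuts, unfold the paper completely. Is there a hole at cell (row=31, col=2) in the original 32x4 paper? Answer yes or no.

Answer: no

Derivation:
Op 1 fold_up: fold axis h@16; visible region now rows[0,16) x cols[0,4) = 16x4
Op 2 fold_right: fold axis v@2; visible region now rows[0,16) x cols[2,4) = 16x2
Op 3 cut(12, 1): punch at orig (12,3); cuts so far [(12, 3)]; region rows[0,16) x cols[2,4) = 16x2
Op 4 cut(9, 1): punch at orig (9,3); cuts so far [(9, 3), (12, 3)]; region rows[0,16) x cols[2,4) = 16x2
Op 5 cut(15, 1): punch at orig (15,3); cuts so far [(9, 3), (12, 3), (15, 3)]; region rows[0,16) x cols[2,4) = 16x2
Unfold 1 (reflect across v@2): 6 holes -> [(9, 0), (9, 3), (12, 0), (12, 3), (15, 0), (15, 3)]
Unfold 2 (reflect across h@16): 12 holes -> [(9, 0), (9, 3), (12, 0), (12, 3), (15, 0), (15, 3), (16, 0), (16, 3), (19, 0), (19, 3), (22, 0), (22, 3)]
Holes: [(9, 0), (9, 3), (12, 0), (12, 3), (15, 0), (15, 3), (16, 0), (16, 3), (19, 0), (19, 3), (22, 0), (22, 3)]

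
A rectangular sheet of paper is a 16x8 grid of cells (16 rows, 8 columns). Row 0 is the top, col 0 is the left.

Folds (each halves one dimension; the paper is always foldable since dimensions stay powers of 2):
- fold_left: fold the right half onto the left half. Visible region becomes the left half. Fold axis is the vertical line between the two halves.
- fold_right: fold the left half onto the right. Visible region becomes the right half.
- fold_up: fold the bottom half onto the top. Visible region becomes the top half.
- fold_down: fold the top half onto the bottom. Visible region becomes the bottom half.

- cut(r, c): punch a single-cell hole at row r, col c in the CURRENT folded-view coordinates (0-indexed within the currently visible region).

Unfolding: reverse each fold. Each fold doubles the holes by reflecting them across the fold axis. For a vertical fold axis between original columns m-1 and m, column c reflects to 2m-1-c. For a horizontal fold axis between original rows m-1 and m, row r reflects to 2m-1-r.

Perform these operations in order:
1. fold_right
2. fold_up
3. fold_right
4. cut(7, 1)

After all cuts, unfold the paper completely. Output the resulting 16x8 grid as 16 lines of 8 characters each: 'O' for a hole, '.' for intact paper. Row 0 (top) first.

Answer: ........
........
........
........
........
........
........
O..OO..O
O..OO..O
........
........
........
........
........
........
........

Derivation:
Op 1 fold_right: fold axis v@4; visible region now rows[0,16) x cols[4,8) = 16x4
Op 2 fold_up: fold axis h@8; visible region now rows[0,8) x cols[4,8) = 8x4
Op 3 fold_right: fold axis v@6; visible region now rows[0,8) x cols[6,8) = 8x2
Op 4 cut(7, 1): punch at orig (7,7); cuts so far [(7, 7)]; region rows[0,8) x cols[6,8) = 8x2
Unfold 1 (reflect across v@6): 2 holes -> [(7, 4), (7, 7)]
Unfold 2 (reflect across h@8): 4 holes -> [(7, 4), (7, 7), (8, 4), (8, 7)]
Unfold 3 (reflect across v@4): 8 holes -> [(7, 0), (7, 3), (7, 4), (7, 7), (8, 0), (8, 3), (8, 4), (8, 7)]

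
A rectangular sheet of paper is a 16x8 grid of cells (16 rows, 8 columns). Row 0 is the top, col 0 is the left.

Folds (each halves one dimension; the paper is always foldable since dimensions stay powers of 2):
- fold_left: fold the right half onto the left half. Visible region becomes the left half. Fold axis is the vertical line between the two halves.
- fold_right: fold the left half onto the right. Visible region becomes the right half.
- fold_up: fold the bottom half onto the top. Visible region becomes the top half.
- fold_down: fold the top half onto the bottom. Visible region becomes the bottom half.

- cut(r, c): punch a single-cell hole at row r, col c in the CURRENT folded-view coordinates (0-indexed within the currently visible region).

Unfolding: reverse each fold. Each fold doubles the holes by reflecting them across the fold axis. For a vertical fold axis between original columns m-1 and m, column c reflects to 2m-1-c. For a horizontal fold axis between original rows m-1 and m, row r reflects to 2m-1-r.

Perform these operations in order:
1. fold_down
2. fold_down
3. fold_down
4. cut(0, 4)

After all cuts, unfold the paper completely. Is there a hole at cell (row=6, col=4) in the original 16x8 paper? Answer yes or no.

Answer: yes

Derivation:
Op 1 fold_down: fold axis h@8; visible region now rows[8,16) x cols[0,8) = 8x8
Op 2 fold_down: fold axis h@12; visible region now rows[12,16) x cols[0,8) = 4x8
Op 3 fold_down: fold axis h@14; visible region now rows[14,16) x cols[0,8) = 2x8
Op 4 cut(0, 4): punch at orig (14,4); cuts so far [(14, 4)]; region rows[14,16) x cols[0,8) = 2x8
Unfold 1 (reflect across h@14): 2 holes -> [(13, 4), (14, 4)]
Unfold 2 (reflect across h@12): 4 holes -> [(9, 4), (10, 4), (13, 4), (14, 4)]
Unfold 3 (reflect across h@8): 8 holes -> [(1, 4), (2, 4), (5, 4), (6, 4), (9, 4), (10, 4), (13, 4), (14, 4)]
Holes: [(1, 4), (2, 4), (5, 4), (6, 4), (9, 4), (10, 4), (13, 4), (14, 4)]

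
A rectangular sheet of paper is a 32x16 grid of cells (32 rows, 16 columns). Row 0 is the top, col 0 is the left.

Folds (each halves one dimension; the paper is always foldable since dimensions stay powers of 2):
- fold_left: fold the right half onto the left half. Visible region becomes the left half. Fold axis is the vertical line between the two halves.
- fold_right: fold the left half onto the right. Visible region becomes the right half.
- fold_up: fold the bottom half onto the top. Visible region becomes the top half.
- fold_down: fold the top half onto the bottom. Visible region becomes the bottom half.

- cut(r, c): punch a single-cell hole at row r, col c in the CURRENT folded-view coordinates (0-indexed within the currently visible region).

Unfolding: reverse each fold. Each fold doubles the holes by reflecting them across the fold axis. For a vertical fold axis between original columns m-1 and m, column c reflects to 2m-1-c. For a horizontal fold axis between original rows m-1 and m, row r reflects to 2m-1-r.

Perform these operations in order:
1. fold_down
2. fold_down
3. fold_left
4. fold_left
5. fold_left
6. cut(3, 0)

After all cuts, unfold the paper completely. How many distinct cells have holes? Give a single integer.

Answer: 32

Derivation:
Op 1 fold_down: fold axis h@16; visible region now rows[16,32) x cols[0,16) = 16x16
Op 2 fold_down: fold axis h@24; visible region now rows[24,32) x cols[0,16) = 8x16
Op 3 fold_left: fold axis v@8; visible region now rows[24,32) x cols[0,8) = 8x8
Op 4 fold_left: fold axis v@4; visible region now rows[24,32) x cols[0,4) = 8x4
Op 5 fold_left: fold axis v@2; visible region now rows[24,32) x cols[0,2) = 8x2
Op 6 cut(3, 0): punch at orig (27,0); cuts so far [(27, 0)]; region rows[24,32) x cols[0,2) = 8x2
Unfold 1 (reflect across v@2): 2 holes -> [(27, 0), (27, 3)]
Unfold 2 (reflect across v@4): 4 holes -> [(27, 0), (27, 3), (27, 4), (27, 7)]
Unfold 3 (reflect across v@8): 8 holes -> [(27, 0), (27, 3), (27, 4), (27, 7), (27, 8), (27, 11), (27, 12), (27, 15)]
Unfold 4 (reflect across h@24): 16 holes -> [(20, 0), (20, 3), (20, 4), (20, 7), (20, 8), (20, 11), (20, 12), (20, 15), (27, 0), (27, 3), (27, 4), (27, 7), (27, 8), (27, 11), (27, 12), (27, 15)]
Unfold 5 (reflect across h@16): 32 holes -> [(4, 0), (4, 3), (4, 4), (4, 7), (4, 8), (4, 11), (4, 12), (4, 15), (11, 0), (11, 3), (11, 4), (11, 7), (11, 8), (11, 11), (11, 12), (11, 15), (20, 0), (20, 3), (20, 4), (20, 7), (20, 8), (20, 11), (20, 12), (20, 15), (27, 0), (27, 3), (27, 4), (27, 7), (27, 8), (27, 11), (27, 12), (27, 15)]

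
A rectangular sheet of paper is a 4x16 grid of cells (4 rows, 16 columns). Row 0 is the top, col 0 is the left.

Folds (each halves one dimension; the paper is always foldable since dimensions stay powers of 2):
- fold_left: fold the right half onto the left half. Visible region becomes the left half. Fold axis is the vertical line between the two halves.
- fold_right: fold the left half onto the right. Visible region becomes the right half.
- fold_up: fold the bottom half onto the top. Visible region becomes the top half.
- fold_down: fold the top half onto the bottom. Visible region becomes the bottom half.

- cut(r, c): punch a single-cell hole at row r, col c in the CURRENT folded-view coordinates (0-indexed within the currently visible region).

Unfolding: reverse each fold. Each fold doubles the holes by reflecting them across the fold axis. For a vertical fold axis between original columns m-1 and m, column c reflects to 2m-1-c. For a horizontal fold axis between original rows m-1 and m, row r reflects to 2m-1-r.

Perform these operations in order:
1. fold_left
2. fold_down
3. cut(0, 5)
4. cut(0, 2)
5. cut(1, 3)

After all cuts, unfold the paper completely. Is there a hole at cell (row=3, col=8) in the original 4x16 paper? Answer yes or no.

Answer: no

Derivation:
Op 1 fold_left: fold axis v@8; visible region now rows[0,4) x cols[0,8) = 4x8
Op 2 fold_down: fold axis h@2; visible region now rows[2,4) x cols[0,8) = 2x8
Op 3 cut(0, 5): punch at orig (2,5); cuts so far [(2, 5)]; region rows[2,4) x cols[0,8) = 2x8
Op 4 cut(0, 2): punch at orig (2,2); cuts so far [(2, 2), (2, 5)]; region rows[2,4) x cols[0,8) = 2x8
Op 5 cut(1, 3): punch at orig (3,3); cuts so far [(2, 2), (2, 5), (3, 3)]; region rows[2,4) x cols[0,8) = 2x8
Unfold 1 (reflect across h@2): 6 holes -> [(0, 3), (1, 2), (1, 5), (2, 2), (2, 5), (3, 3)]
Unfold 2 (reflect across v@8): 12 holes -> [(0, 3), (0, 12), (1, 2), (1, 5), (1, 10), (1, 13), (2, 2), (2, 5), (2, 10), (2, 13), (3, 3), (3, 12)]
Holes: [(0, 3), (0, 12), (1, 2), (1, 5), (1, 10), (1, 13), (2, 2), (2, 5), (2, 10), (2, 13), (3, 3), (3, 12)]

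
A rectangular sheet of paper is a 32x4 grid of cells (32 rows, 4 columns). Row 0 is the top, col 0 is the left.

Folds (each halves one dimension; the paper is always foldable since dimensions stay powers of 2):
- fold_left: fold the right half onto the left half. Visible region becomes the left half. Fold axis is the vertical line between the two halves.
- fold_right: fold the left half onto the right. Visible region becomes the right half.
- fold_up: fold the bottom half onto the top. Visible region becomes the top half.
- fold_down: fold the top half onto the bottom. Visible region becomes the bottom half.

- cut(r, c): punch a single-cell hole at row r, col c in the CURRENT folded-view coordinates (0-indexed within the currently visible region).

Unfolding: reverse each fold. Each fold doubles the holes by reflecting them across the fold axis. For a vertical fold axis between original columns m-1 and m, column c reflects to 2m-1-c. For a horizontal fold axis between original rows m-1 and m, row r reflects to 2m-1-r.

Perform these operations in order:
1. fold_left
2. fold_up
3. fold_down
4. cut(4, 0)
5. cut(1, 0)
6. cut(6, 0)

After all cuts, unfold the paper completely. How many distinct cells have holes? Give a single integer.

Answer: 24

Derivation:
Op 1 fold_left: fold axis v@2; visible region now rows[0,32) x cols[0,2) = 32x2
Op 2 fold_up: fold axis h@16; visible region now rows[0,16) x cols[0,2) = 16x2
Op 3 fold_down: fold axis h@8; visible region now rows[8,16) x cols[0,2) = 8x2
Op 4 cut(4, 0): punch at orig (12,0); cuts so far [(12, 0)]; region rows[8,16) x cols[0,2) = 8x2
Op 5 cut(1, 0): punch at orig (9,0); cuts so far [(9, 0), (12, 0)]; region rows[8,16) x cols[0,2) = 8x2
Op 6 cut(6, 0): punch at orig (14,0); cuts so far [(9, 0), (12, 0), (14, 0)]; region rows[8,16) x cols[0,2) = 8x2
Unfold 1 (reflect across h@8): 6 holes -> [(1, 0), (3, 0), (6, 0), (9, 0), (12, 0), (14, 0)]
Unfold 2 (reflect across h@16): 12 holes -> [(1, 0), (3, 0), (6, 0), (9, 0), (12, 0), (14, 0), (17, 0), (19, 0), (22, 0), (25, 0), (28, 0), (30, 0)]
Unfold 3 (reflect across v@2): 24 holes -> [(1, 0), (1, 3), (3, 0), (3, 3), (6, 0), (6, 3), (9, 0), (9, 3), (12, 0), (12, 3), (14, 0), (14, 3), (17, 0), (17, 3), (19, 0), (19, 3), (22, 0), (22, 3), (25, 0), (25, 3), (28, 0), (28, 3), (30, 0), (30, 3)]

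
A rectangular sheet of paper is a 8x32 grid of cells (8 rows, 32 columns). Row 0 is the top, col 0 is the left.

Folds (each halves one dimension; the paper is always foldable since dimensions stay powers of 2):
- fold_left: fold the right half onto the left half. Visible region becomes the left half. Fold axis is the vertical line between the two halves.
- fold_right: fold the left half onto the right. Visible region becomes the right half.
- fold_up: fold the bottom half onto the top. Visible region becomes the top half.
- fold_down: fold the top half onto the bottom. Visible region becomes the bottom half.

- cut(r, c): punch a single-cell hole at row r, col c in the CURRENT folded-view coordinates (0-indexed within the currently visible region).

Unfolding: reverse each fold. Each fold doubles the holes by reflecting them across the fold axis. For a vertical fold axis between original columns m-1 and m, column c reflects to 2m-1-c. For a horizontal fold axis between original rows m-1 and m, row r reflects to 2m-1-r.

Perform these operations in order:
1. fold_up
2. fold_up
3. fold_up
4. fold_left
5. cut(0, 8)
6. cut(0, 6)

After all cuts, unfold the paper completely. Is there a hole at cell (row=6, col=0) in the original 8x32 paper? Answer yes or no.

Answer: no

Derivation:
Op 1 fold_up: fold axis h@4; visible region now rows[0,4) x cols[0,32) = 4x32
Op 2 fold_up: fold axis h@2; visible region now rows[0,2) x cols[0,32) = 2x32
Op 3 fold_up: fold axis h@1; visible region now rows[0,1) x cols[0,32) = 1x32
Op 4 fold_left: fold axis v@16; visible region now rows[0,1) x cols[0,16) = 1x16
Op 5 cut(0, 8): punch at orig (0,8); cuts so far [(0, 8)]; region rows[0,1) x cols[0,16) = 1x16
Op 6 cut(0, 6): punch at orig (0,6); cuts so far [(0, 6), (0, 8)]; region rows[0,1) x cols[0,16) = 1x16
Unfold 1 (reflect across v@16): 4 holes -> [(0, 6), (0, 8), (0, 23), (0, 25)]
Unfold 2 (reflect across h@1): 8 holes -> [(0, 6), (0, 8), (0, 23), (0, 25), (1, 6), (1, 8), (1, 23), (1, 25)]
Unfold 3 (reflect across h@2): 16 holes -> [(0, 6), (0, 8), (0, 23), (0, 25), (1, 6), (1, 8), (1, 23), (1, 25), (2, 6), (2, 8), (2, 23), (2, 25), (3, 6), (3, 8), (3, 23), (3, 25)]
Unfold 4 (reflect across h@4): 32 holes -> [(0, 6), (0, 8), (0, 23), (0, 25), (1, 6), (1, 8), (1, 23), (1, 25), (2, 6), (2, 8), (2, 23), (2, 25), (3, 6), (3, 8), (3, 23), (3, 25), (4, 6), (4, 8), (4, 23), (4, 25), (5, 6), (5, 8), (5, 23), (5, 25), (6, 6), (6, 8), (6, 23), (6, 25), (7, 6), (7, 8), (7, 23), (7, 25)]
Holes: [(0, 6), (0, 8), (0, 23), (0, 25), (1, 6), (1, 8), (1, 23), (1, 25), (2, 6), (2, 8), (2, 23), (2, 25), (3, 6), (3, 8), (3, 23), (3, 25), (4, 6), (4, 8), (4, 23), (4, 25), (5, 6), (5, 8), (5, 23), (5, 25), (6, 6), (6, 8), (6, 23), (6, 25), (7, 6), (7, 8), (7, 23), (7, 25)]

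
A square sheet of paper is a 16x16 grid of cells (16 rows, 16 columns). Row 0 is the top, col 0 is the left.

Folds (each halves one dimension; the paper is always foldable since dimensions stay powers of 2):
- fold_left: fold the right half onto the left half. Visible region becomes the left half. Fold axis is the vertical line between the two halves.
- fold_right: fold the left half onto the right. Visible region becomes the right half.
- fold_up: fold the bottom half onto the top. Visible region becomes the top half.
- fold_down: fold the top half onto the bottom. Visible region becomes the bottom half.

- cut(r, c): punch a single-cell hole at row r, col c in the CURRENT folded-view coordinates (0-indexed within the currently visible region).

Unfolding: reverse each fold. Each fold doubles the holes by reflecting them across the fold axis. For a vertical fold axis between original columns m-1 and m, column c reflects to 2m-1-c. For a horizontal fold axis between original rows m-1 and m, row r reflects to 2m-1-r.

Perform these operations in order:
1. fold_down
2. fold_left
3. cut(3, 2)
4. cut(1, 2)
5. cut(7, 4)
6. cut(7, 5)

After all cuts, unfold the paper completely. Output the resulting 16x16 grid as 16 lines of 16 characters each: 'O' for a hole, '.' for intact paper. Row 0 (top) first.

Op 1 fold_down: fold axis h@8; visible region now rows[8,16) x cols[0,16) = 8x16
Op 2 fold_left: fold axis v@8; visible region now rows[8,16) x cols[0,8) = 8x8
Op 3 cut(3, 2): punch at orig (11,2); cuts so far [(11, 2)]; region rows[8,16) x cols[0,8) = 8x8
Op 4 cut(1, 2): punch at orig (9,2); cuts so far [(9, 2), (11, 2)]; region rows[8,16) x cols[0,8) = 8x8
Op 5 cut(7, 4): punch at orig (15,4); cuts so far [(9, 2), (11, 2), (15, 4)]; region rows[8,16) x cols[0,8) = 8x8
Op 6 cut(7, 5): punch at orig (15,5); cuts so far [(9, 2), (11, 2), (15, 4), (15, 5)]; region rows[8,16) x cols[0,8) = 8x8
Unfold 1 (reflect across v@8): 8 holes -> [(9, 2), (9, 13), (11, 2), (11, 13), (15, 4), (15, 5), (15, 10), (15, 11)]
Unfold 2 (reflect across h@8): 16 holes -> [(0, 4), (0, 5), (0, 10), (0, 11), (4, 2), (4, 13), (6, 2), (6, 13), (9, 2), (9, 13), (11, 2), (11, 13), (15, 4), (15, 5), (15, 10), (15, 11)]

Answer: ....OO....OO....
................
................
................
..O..........O..
................
..O..........O..
................
................
..O..........O..
................
..O..........O..
................
................
................
....OO....OO....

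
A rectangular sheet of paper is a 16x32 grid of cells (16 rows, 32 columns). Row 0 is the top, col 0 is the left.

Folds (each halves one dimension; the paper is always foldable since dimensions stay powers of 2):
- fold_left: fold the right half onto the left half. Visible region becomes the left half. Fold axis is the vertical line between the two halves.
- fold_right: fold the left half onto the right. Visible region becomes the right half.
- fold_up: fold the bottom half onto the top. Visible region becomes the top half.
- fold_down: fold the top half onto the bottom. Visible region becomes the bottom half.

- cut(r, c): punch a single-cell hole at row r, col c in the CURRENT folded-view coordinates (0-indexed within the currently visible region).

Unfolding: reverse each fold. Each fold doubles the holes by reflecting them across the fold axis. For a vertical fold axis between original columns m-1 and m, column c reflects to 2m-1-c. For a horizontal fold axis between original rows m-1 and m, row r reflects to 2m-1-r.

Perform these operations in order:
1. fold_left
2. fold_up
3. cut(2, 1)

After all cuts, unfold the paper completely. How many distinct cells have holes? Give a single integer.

Op 1 fold_left: fold axis v@16; visible region now rows[0,16) x cols[0,16) = 16x16
Op 2 fold_up: fold axis h@8; visible region now rows[0,8) x cols[0,16) = 8x16
Op 3 cut(2, 1): punch at orig (2,1); cuts so far [(2, 1)]; region rows[0,8) x cols[0,16) = 8x16
Unfold 1 (reflect across h@8): 2 holes -> [(2, 1), (13, 1)]
Unfold 2 (reflect across v@16): 4 holes -> [(2, 1), (2, 30), (13, 1), (13, 30)]

Answer: 4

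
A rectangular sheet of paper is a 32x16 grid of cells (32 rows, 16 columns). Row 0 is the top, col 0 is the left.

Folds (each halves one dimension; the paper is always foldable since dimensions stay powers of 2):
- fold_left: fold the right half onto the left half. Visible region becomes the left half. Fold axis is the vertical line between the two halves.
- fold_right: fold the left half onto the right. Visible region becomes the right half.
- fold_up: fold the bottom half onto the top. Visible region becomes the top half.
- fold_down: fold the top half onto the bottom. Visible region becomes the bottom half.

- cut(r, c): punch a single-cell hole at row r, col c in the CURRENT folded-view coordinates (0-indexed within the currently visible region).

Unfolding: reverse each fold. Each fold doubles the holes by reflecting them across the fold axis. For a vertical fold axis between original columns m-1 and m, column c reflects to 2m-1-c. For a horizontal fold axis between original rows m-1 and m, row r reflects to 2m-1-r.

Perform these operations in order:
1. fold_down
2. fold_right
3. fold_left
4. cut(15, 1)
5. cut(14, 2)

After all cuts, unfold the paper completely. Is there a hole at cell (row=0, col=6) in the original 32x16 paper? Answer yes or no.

Op 1 fold_down: fold axis h@16; visible region now rows[16,32) x cols[0,16) = 16x16
Op 2 fold_right: fold axis v@8; visible region now rows[16,32) x cols[8,16) = 16x8
Op 3 fold_left: fold axis v@12; visible region now rows[16,32) x cols[8,12) = 16x4
Op 4 cut(15, 1): punch at orig (31,9); cuts so far [(31, 9)]; region rows[16,32) x cols[8,12) = 16x4
Op 5 cut(14, 2): punch at orig (30,10); cuts so far [(30, 10), (31, 9)]; region rows[16,32) x cols[8,12) = 16x4
Unfold 1 (reflect across v@12): 4 holes -> [(30, 10), (30, 13), (31, 9), (31, 14)]
Unfold 2 (reflect across v@8): 8 holes -> [(30, 2), (30, 5), (30, 10), (30, 13), (31, 1), (31, 6), (31, 9), (31, 14)]
Unfold 3 (reflect across h@16): 16 holes -> [(0, 1), (0, 6), (0, 9), (0, 14), (1, 2), (1, 5), (1, 10), (1, 13), (30, 2), (30, 5), (30, 10), (30, 13), (31, 1), (31, 6), (31, 9), (31, 14)]
Holes: [(0, 1), (0, 6), (0, 9), (0, 14), (1, 2), (1, 5), (1, 10), (1, 13), (30, 2), (30, 5), (30, 10), (30, 13), (31, 1), (31, 6), (31, 9), (31, 14)]

Answer: yes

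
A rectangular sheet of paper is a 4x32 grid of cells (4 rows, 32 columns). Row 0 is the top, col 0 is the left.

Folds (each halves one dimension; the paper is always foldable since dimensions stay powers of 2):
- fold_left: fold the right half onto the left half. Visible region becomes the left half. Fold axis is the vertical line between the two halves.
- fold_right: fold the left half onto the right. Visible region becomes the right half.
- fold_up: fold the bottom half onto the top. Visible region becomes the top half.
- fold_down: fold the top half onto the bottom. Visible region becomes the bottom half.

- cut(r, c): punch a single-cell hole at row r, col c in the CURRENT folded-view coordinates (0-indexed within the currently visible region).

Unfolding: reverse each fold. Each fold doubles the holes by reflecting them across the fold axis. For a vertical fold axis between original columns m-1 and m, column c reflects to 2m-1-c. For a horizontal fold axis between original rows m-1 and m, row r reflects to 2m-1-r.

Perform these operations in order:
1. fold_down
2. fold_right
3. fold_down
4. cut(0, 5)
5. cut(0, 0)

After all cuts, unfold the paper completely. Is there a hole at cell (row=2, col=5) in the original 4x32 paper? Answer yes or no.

Answer: no

Derivation:
Op 1 fold_down: fold axis h@2; visible region now rows[2,4) x cols[0,32) = 2x32
Op 2 fold_right: fold axis v@16; visible region now rows[2,4) x cols[16,32) = 2x16
Op 3 fold_down: fold axis h@3; visible region now rows[3,4) x cols[16,32) = 1x16
Op 4 cut(0, 5): punch at orig (3,21); cuts so far [(3, 21)]; region rows[3,4) x cols[16,32) = 1x16
Op 5 cut(0, 0): punch at orig (3,16); cuts so far [(3, 16), (3, 21)]; region rows[3,4) x cols[16,32) = 1x16
Unfold 1 (reflect across h@3): 4 holes -> [(2, 16), (2, 21), (3, 16), (3, 21)]
Unfold 2 (reflect across v@16): 8 holes -> [(2, 10), (2, 15), (2, 16), (2, 21), (3, 10), (3, 15), (3, 16), (3, 21)]
Unfold 3 (reflect across h@2): 16 holes -> [(0, 10), (0, 15), (0, 16), (0, 21), (1, 10), (1, 15), (1, 16), (1, 21), (2, 10), (2, 15), (2, 16), (2, 21), (3, 10), (3, 15), (3, 16), (3, 21)]
Holes: [(0, 10), (0, 15), (0, 16), (0, 21), (1, 10), (1, 15), (1, 16), (1, 21), (2, 10), (2, 15), (2, 16), (2, 21), (3, 10), (3, 15), (3, 16), (3, 21)]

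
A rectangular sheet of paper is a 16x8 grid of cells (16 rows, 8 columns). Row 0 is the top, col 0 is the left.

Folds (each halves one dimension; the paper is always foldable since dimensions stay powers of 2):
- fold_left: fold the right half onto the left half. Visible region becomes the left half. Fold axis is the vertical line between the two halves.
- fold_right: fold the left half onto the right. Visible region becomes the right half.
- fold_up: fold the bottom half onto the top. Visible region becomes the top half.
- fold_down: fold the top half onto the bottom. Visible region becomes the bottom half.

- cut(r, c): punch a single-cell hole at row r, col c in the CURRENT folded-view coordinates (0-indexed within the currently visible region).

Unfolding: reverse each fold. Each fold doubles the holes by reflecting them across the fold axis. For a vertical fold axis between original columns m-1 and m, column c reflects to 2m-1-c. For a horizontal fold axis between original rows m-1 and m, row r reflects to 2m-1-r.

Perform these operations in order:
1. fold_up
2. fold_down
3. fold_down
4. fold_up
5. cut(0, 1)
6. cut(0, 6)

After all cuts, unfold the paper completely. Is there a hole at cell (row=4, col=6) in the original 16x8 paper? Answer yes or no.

Answer: yes

Derivation:
Op 1 fold_up: fold axis h@8; visible region now rows[0,8) x cols[0,8) = 8x8
Op 2 fold_down: fold axis h@4; visible region now rows[4,8) x cols[0,8) = 4x8
Op 3 fold_down: fold axis h@6; visible region now rows[6,8) x cols[0,8) = 2x8
Op 4 fold_up: fold axis h@7; visible region now rows[6,7) x cols[0,8) = 1x8
Op 5 cut(0, 1): punch at orig (6,1); cuts so far [(6, 1)]; region rows[6,7) x cols[0,8) = 1x8
Op 6 cut(0, 6): punch at orig (6,6); cuts so far [(6, 1), (6, 6)]; region rows[6,7) x cols[0,8) = 1x8
Unfold 1 (reflect across h@7): 4 holes -> [(6, 1), (6, 6), (7, 1), (7, 6)]
Unfold 2 (reflect across h@6): 8 holes -> [(4, 1), (4, 6), (5, 1), (5, 6), (6, 1), (6, 6), (7, 1), (7, 6)]
Unfold 3 (reflect across h@4): 16 holes -> [(0, 1), (0, 6), (1, 1), (1, 6), (2, 1), (2, 6), (3, 1), (3, 6), (4, 1), (4, 6), (5, 1), (5, 6), (6, 1), (6, 6), (7, 1), (7, 6)]
Unfold 4 (reflect across h@8): 32 holes -> [(0, 1), (0, 6), (1, 1), (1, 6), (2, 1), (2, 6), (3, 1), (3, 6), (4, 1), (4, 6), (5, 1), (5, 6), (6, 1), (6, 6), (7, 1), (7, 6), (8, 1), (8, 6), (9, 1), (9, 6), (10, 1), (10, 6), (11, 1), (11, 6), (12, 1), (12, 6), (13, 1), (13, 6), (14, 1), (14, 6), (15, 1), (15, 6)]
Holes: [(0, 1), (0, 6), (1, 1), (1, 6), (2, 1), (2, 6), (3, 1), (3, 6), (4, 1), (4, 6), (5, 1), (5, 6), (6, 1), (6, 6), (7, 1), (7, 6), (8, 1), (8, 6), (9, 1), (9, 6), (10, 1), (10, 6), (11, 1), (11, 6), (12, 1), (12, 6), (13, 1), (13, 6), (14, 1), (14, 6), (15, 1), (15, 6)]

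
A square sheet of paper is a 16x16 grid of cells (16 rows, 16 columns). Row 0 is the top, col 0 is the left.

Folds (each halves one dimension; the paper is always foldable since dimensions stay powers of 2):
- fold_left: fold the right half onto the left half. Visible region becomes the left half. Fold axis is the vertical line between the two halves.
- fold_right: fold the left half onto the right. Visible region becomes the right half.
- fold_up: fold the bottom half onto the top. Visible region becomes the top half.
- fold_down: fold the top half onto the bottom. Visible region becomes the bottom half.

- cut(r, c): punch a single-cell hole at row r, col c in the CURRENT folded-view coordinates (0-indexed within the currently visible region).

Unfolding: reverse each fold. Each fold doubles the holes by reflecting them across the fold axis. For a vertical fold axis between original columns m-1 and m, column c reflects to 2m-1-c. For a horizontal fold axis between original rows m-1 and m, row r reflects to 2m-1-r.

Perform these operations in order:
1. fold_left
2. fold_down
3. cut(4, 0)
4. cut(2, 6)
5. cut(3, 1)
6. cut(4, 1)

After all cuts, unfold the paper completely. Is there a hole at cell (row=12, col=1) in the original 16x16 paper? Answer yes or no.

Answer: yes

Derivation:
Op 1 fold_left: fold axis v@8; visible region now rows[0,16) x cols[0,8) = 16x8
Op 2 fold_down: fold axis h@8; visible region now rows[8,16) x cols[0,8) = 8x8
Op 3 cut(4, 0): punch at orig (12,0); cuts so far [(12, 0)]; region rows[8,16) x cols[0,8) = 8x8
Op 4 cut(2, 6): punch at orig (10,6); cuts so far [(10, 6), (12, 0)]; region rows[8,16) x cols[0,8) = 8x8
Op 5 cut(3, 1): punch at orig (11,1); cuts so far [(10, 6), (11, 1), (12, 0)]; region rows[8,16) x cols[0,8) = 8x8
Op 6 cut(4, 1): punch at orig (12,1); cuts so far [(10, 6), (11, 1), (12, 0), (12, 1)]; region rows[8,16) x cols[0,8) = 8x8
Unfold 1 (reflect across h@8): 8 holes -> [(3, 0), (3, 1), (4, 1), (5, 6), (10, 6), (11, 1), (12, 0), (12, 1)]
Unfold 2 (reflect across v@8): 16 holes -> [(3, 0), (3, 1), (3, 14), (3, 15), (4, 1), (4, 14), (5, 6), (5, 9), (10, 6), (10, 9), (11, 1), (11, 14), (12, 0), (12, 1), (12, 14), (12, 15)]
Holes: [(3, 0), (3, 1), (3, 14), (3, 15), (4, 1), (4, 14), (5, 6), (5, 9), (10, 6), (10, 9), (11, 1), (11, 14), (12, 0), (12, 1), (12, 14), (12, 15)]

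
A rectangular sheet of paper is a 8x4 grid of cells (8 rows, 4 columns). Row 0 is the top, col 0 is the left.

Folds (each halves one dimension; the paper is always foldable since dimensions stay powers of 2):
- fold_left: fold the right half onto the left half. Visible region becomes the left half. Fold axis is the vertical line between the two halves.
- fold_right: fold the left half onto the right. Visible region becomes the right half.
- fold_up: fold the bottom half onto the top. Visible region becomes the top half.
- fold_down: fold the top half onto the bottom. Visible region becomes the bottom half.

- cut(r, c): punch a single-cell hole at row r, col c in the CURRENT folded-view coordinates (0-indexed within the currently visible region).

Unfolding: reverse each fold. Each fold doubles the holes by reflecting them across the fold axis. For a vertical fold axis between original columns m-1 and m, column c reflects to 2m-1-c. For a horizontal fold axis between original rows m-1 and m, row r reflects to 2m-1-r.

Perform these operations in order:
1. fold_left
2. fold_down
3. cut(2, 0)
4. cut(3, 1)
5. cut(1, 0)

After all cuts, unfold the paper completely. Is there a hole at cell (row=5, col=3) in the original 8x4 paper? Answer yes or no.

Op 1 fold_left: fold axis v@2; visible region now rows[0,8) x cols[0,2) = 8x2
Op 2 fold_down: fold axis h@4; visible region now rows[4,8) x cols[0,2) = 4x2
Op 3 cut(2, 0): punch at orig (6,0); cuts so far [(6, 0)]; region rows[4,8) x cols[0,2) = 4x2
Op 4 cut(3, 1): punch at orig (7,1); cuts so far [(6, 0), (7, 1)]; region rows[4,8) x cols[0,2) = 4x2
Op 5 cut(1, 0): punch at orig (5,0); cuts so far [(5, 0), (6, 0), (7, 1)]; region rows[4,8) x cols[0,2) = 4x2
Unfold 1 (reflect across h@4): 6 holes -> [(0, 1), (1, 0), (2, 0), (5, 0), (6, 0), (7, 1)]
Unfold 2 (reflect across v@2): 12 holes -> [(0, 1), (0, 2), (1, 0), (1, 3), (2, 0), (2, 3), (5, 0), (5, 3), (6, 0), (6, 3), (7, 1), (7, 2)]
Holes: [(0, 1), (0, 2), (1, 0), (1, 3), (2, 0), (2, 3), (5, 0), (5, 3), (6, 0), (6, 3), (7, 1), (7, 2)]

Answer: yes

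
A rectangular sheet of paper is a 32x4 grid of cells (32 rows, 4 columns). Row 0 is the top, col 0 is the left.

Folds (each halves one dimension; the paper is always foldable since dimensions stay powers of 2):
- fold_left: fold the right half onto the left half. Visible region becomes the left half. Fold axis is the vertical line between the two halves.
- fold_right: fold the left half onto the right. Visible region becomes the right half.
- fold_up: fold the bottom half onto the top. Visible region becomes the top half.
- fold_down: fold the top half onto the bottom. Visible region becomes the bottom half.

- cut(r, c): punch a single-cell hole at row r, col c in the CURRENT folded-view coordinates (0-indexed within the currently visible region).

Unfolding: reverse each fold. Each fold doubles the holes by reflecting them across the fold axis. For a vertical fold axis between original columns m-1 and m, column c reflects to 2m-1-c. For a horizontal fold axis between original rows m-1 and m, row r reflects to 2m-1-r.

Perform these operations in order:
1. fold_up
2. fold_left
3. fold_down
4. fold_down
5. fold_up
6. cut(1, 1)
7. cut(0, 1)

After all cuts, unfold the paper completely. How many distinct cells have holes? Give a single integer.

Op 1 fold_up: fold axis h@16; visible region now rows[0,16) x cols[0,4) = 16x4
Op 2 fold_left: fold axis v@2; visible region now rows[0,16) x cols[0,2) = 16x2
Op 3 fold_down: fold axis h@8; visible region now rows[8,16) x cols[0,2) = 8x2
Op 4 fold_down: fold axis h@12; visible region now rows[12,16) x cols[0,2) = 4x2
Op 5 fold_up: fold axis h@14; visible region now rows[12,14) x cols[0,2) = 2x2
Op 6 cut(1, 1): punch at orig (13,1); cuts so far [(13, 1)]; region rows[12,14) x cols[0,2) = 2x2
Op 7 cut(0, 1): punch at orig (12,1); cuts so far [(12, 1), (13, 1)]; region rows[12,14) x cols[0,2) = 2x2
Unfold 1 (reflect across h@14): 4 holes -> [(12, 1), (13, 1), (14, 1), (15, 1)]
Unfold 2 (reflect across h@12): 8 holes -> [(8, 1), (9, 1), (10, 1), (11, 1), (12, 1), (13, 1), (14, 1), (15, 1)]
Unfold 3 (reflect across h@8): 16 holes -> [(0, 1), (1, 1), (2, 1), (3, 1), (4, 1), (5, 1), (6, 1), (7, 1), (8, 1), (9, 1), (10, 1), (11, 1), (12, 1), (13, 1), (14, 1), (15, 1)]
Unfold 4 (reflect across v@2): 32 holes -> [(0, 1), (0, 2), (1, 1), (1, 2), (2, 1), (2, 2), (3, 1), (3, 2), (4, 1), (4, 2), (5, 1), (5, 2), (6, 1), (6, 2), (7, 1), (7, 2), (8, 1), (8, 2), (9, 1), (9, 2), (10, 1), (10, 2), (11, 1), (11, 2), (12, 1), (12, 2), (13, 1), (13, 2), (14, 1), (14, 2), (15, 1), (15, 2)]
Unfold 5 (reflect across h@16): 64 holes -> [(0, 1), (0, 2), (1, 1), (1, 2), (2, 1), (2, 2), (3, 1), (3, 2), (4, 1), (4, 2), (5, 1), (5, 2), (6, 1), (6, 2), (7, 1), (7, 2), (8, 1), (8, 2), (9, 1), (9, 2), (10, 1), (10, 2), (11, 1), (11, 2), (12, 1), (12, 2), (13, 1), (13, 2), (14, 1), (14, 2), (15, 1), (15, 2), (16, 1), (16, 2), (17, 1), (17, 2), (18, 1), (18, 2), (19, 1), (19, 2), (20, 1), (20, 2), (21, 1), (21, 2), (22, 1), (22, 2), (23, 1), (23, 2), (24, 1), (24, 2), (25, 1), (25, 2), (26, 1), (26, 2), (27, 1), (27, 2), (28, 1), (28, 2), (29, 1), (29, 2), (30, 1), (30, 2), (31, 1), (31, 2)]

Answer: 64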